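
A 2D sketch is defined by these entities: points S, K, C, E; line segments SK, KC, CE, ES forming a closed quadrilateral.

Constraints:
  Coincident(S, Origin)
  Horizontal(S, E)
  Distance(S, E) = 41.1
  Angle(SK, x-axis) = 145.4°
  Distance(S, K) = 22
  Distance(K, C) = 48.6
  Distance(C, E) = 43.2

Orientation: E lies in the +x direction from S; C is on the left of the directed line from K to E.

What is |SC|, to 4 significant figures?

45.11

Checks: S = (0.00, 0.00) ✓; |KC| = 48.60 ✓; |CE| = 43.20 ✓.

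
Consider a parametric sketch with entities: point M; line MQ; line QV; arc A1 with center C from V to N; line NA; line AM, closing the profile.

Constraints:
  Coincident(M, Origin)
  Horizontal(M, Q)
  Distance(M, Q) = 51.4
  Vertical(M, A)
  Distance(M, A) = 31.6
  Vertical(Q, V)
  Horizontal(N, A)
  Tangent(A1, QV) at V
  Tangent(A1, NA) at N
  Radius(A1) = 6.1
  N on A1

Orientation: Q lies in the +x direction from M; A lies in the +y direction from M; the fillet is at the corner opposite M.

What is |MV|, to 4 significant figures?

57.38

The virtual corner opposite M is at (51.40, 31.60). The tangent condition forces CV to be normal to QV and the tangent condition forces CN to be normal to NA, with radius 6.1, so the center C sits 6.1 in from both sides at C = (45.30, 25.50). That places the tangent points at V = (51.40, 25.50) on QV and N = (45.30, 31.60) on NA. Then |MV| = |V − M| = 57.38.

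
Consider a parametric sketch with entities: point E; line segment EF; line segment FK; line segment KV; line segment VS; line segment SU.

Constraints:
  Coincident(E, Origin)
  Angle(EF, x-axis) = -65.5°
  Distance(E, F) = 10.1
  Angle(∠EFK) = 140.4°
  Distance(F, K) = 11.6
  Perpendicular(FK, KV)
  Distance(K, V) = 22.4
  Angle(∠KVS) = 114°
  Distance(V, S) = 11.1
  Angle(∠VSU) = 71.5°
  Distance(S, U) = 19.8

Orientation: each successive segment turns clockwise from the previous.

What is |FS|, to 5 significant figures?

26.954

E is at the origin; EF runs at -65.5° with length 10.1, so F = (4.1884, -9.1906). ∠EFK = 140.4° gives FK at -105.10° from the x-axis; with |FK| = 11.6, K = (1.1665, -20.390). The perpendicularity gives KV at right angles to FK, so KV runs at 164.90°; with |KV| = 22.4, V = (-20.460, -14.555). ∠KVS = 114.0° gives VS at 98.900° from the x-axis; with |VS| = 11.1, S = (-22.177, -3.5884). Then |FS| = |S − F| = 26.954.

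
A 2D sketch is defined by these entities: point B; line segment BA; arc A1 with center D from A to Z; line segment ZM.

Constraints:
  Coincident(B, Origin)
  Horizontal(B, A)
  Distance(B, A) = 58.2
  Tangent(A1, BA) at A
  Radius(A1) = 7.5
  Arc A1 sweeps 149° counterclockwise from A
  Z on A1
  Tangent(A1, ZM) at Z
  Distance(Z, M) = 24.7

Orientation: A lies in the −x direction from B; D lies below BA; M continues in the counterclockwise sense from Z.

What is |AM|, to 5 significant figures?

31.778

B is at the origin; B and A share the same y with |BA| = 58.2 and A on the −x side, so A = (-58.200, 0.0000). Tangency of A1 to BA means the radius DA is perpendicular to BA, so D = A + (0, -7.5) = (-58.200, -7.5000). On A1, A sits at bearing 90° from D; a 149° counterclockwise sweep puts Z at bearing 239°, so Z = D + 7.5·(cos 239°, sin 239°) = (-62.063, -13.929). The tangent condition forces DZ to be normal to ZM, so ZM runs along (−sin 239°, cos 239°); with |ZM| = 24.7, M = (-40.891, -26.650). Then |AM| = |M − A| = 31.778.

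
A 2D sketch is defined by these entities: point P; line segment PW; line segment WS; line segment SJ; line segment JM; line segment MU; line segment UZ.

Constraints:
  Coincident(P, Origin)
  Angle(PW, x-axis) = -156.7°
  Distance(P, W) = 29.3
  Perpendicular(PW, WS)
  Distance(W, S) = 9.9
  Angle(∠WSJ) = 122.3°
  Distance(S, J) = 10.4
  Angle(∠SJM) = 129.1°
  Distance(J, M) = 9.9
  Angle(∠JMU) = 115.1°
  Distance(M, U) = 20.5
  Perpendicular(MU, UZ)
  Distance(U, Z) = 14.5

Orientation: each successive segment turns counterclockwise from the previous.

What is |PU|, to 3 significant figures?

11.9

∠SJM = 129.1° gives JM at 41.9° from the x-axis; with |JM| = 9.9, M = (-5.35, -15.7). ∠JMU = 115.1° gives MU at 107° from the x-axis; with |MU| = 20.5, U = (-11.3, 3.93). Then |PU| = |U − P| = 11.9.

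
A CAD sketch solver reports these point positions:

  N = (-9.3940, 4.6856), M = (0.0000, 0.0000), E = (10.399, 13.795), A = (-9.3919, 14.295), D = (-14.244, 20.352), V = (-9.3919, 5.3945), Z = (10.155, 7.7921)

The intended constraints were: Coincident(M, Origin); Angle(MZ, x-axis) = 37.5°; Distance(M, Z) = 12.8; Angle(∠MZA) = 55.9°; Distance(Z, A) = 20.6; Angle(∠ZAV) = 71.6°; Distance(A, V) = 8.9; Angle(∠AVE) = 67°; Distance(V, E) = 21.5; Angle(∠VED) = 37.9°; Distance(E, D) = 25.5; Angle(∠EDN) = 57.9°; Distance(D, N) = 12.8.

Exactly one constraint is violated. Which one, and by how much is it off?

Distance(D, N) = 12.8 — off by 3.60.

M = (0.00, 0.00) ✓; MZ at 37.50° ✓; |MZ| = 12.80 ✓; ∠MZA = 55.90° ✓; |ZA| = 20.60 ✓; ∠ZAV = 71.60° ✓; |AV| = 8.901 ✓; ∠AVE = 67.00° ✓; |VE| = 21.50 ✓; ∠VED = 37.90° ✓; |ED| = 25.50 ✓; ∠EDN = 57.90° ✓; |DN| = 16.40 ✗.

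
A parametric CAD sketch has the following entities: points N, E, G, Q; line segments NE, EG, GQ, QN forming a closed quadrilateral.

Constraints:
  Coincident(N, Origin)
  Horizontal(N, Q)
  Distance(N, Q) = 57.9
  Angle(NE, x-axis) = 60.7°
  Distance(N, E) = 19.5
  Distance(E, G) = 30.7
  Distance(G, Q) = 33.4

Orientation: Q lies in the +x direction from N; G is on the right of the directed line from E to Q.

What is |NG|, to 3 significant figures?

27.3

Checks: |EG| = 30.70 ✓; |GQ| = 33.40 ✓.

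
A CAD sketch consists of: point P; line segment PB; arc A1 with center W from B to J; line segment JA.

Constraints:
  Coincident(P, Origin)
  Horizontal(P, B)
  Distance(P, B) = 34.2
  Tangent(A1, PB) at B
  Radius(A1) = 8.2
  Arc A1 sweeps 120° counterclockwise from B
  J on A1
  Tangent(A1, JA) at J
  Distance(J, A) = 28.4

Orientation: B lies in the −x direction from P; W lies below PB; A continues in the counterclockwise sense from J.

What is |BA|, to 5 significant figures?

37.572

P is at the origin; P and B share the same y with |PB| = 34.2 and B on the −x side, so B = (-34.200, 0.0000). Tangency of A1 to PB means the radius WB is perpendicular to PB, so W = B + (0, -8.2) = (-34.200, -8.2000). On A1, B sits at bearing 90° from W; a 120° counterclockwise sweep puts J at bearing 210°, so J = W + 8.2·(cos 210°, sin 210°) = (-41.301, -12.300). Tangency of A1 to JA means the radius WJ is perpendicular to JA, so JA runs along (−sin 210°, cos 210°); with |JA| = 28.4, A = (-27.101, -36.895). Then |BA| = |A − B| = 37.572.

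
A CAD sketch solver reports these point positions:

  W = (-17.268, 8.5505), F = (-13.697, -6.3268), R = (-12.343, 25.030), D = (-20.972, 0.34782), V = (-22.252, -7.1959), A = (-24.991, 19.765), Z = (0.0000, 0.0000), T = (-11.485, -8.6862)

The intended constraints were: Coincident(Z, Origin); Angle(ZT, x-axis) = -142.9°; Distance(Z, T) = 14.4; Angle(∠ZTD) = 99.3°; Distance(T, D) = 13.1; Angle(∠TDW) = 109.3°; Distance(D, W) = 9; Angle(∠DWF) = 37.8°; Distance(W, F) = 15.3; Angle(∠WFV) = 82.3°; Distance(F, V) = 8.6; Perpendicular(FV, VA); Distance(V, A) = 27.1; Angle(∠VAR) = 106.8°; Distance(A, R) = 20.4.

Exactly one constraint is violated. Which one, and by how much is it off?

Distance(A, R) = 20.4 — off by 6.70.

Z = (0.00, 0.00) ✓; ZT at -142.9° ✓; |ZT| = 14.40 ✓; ∠ZTD = 99.30° ✓; |TD| = 13.10 ✓; ∠TDW = 109.3° ✓; |DW| = 9.000 ✓; ∠DWF = 37.80° ✓; |WF| = 15.30 ✓; ∠WFV = 82.30° ✓; |FV| = 8.599 ✓; ∠(FV, VA) = 90.00° ✓; |VA| = 27.10 ✓; ∠VAR = 106.8° ✓; |AR| = 13.70 ✗.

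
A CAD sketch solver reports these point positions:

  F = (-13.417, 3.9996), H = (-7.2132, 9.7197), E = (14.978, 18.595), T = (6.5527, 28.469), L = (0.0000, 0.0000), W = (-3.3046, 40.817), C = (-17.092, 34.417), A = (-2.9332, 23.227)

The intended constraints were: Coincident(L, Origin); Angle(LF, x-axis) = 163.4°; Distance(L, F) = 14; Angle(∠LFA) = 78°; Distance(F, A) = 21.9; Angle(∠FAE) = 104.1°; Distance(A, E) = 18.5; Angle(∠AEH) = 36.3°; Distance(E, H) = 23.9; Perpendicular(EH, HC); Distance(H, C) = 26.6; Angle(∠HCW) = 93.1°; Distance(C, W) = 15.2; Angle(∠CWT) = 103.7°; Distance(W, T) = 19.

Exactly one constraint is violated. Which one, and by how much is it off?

Distance(W, T) = 19 — off by 3.20.

L = (0.00, 0.00) ✓; LF at 163.4° ✓; |LF| = 14.00 ✓; ∠LFA = 78.00° ✓; |FA| = 21.90 ✓; ∠FAE = 104.1° ✓; |AE| = 18.50 ✓; ∠AEH = 36.30° ✓; |EH| = 23.90 ✓; ∠(EH, HC) = 90.00° ✓; |HC| = 26.60 ✓; ∠HCW = 93.10° ✓; |CW| = 15.20 ✓; ∠CWT = 103.7° ✓; |WT| = 15.80 ✗.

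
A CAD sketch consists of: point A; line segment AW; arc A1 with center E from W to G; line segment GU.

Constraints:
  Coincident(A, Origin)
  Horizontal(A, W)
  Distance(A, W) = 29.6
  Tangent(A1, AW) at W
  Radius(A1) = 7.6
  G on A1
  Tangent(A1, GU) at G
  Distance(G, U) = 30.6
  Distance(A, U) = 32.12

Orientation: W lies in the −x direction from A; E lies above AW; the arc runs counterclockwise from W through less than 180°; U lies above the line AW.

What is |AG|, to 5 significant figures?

23.249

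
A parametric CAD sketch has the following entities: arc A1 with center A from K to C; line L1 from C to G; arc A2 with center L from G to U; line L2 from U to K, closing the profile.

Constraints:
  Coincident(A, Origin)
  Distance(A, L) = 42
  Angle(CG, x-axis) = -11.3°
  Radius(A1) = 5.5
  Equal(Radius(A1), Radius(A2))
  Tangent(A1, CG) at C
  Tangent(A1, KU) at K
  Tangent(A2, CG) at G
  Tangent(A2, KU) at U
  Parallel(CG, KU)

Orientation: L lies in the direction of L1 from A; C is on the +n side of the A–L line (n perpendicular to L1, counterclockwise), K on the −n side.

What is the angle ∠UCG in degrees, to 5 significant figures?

14.676°

The slot axis is L1's direction at -11.3°, so u = (cos -11.3°, sin -11.3°) = (0.98061, -0.19595) and n = (−sin -11.3°, cos -11.3°) = (0.19595, 0.98061). A is at the origin and L lies 42.0 along u from A, so L = 42.0·u = (41.186, -8.2297). Tangency of A1 to both parallel lines with radius 5.5 puts C and K at A ± 5.5·n: C = (1.0777, 5.3934), K = (-1.0777, -5.3934). Equal radii place G and U the same way about L: G = L + 5.5·n = (42.264, -2.8364), U = L − 5.5·n = (40.108, -13.623). Then cos ∠UCG = CU·CG / (|CU||CG|), giving 14.676°.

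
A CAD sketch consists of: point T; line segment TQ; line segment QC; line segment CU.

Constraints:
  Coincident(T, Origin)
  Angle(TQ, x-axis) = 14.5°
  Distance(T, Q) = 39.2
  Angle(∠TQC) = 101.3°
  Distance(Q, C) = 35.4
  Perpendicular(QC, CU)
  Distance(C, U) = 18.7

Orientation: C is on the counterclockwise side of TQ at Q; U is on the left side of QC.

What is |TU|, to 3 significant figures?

47.4

∠TQC = 101.3°, so QC runs at 14.5° + (180° − 101.3°) = 93.2° from the x-axis; with |QC| = 35.4, C = Q + 35.4·(cos 93.2°, sin 93.2°) = (36.0, 45.2). The perpendicularity gives CU at right angles to QC; with |CU| = 18.7 on the left of QC, U = C + 18.7·(-0.998, -0.0558) = (17.3, 44.1). Then |TU| = |U − T| = 47.4.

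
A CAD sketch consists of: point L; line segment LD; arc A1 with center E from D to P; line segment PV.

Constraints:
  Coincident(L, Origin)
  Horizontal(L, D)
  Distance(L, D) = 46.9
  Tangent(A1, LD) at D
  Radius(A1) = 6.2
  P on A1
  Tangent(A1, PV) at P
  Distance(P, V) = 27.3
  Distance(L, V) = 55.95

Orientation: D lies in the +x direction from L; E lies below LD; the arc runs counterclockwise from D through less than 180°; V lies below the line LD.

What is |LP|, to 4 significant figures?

41.36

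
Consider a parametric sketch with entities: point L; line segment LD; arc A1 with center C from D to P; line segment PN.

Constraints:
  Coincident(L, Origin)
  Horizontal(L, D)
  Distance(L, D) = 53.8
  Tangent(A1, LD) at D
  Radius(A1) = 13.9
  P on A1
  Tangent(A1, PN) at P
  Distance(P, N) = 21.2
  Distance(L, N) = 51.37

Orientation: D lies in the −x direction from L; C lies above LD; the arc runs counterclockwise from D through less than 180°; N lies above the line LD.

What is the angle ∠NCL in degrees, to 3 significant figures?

67.2°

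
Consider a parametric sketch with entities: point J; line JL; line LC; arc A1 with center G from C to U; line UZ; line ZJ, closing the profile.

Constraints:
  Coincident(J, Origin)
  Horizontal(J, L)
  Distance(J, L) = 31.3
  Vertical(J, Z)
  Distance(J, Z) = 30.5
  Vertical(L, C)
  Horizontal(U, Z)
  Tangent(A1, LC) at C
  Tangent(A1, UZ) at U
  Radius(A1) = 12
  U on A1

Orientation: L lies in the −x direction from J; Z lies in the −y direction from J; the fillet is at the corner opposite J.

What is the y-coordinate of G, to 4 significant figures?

-18.50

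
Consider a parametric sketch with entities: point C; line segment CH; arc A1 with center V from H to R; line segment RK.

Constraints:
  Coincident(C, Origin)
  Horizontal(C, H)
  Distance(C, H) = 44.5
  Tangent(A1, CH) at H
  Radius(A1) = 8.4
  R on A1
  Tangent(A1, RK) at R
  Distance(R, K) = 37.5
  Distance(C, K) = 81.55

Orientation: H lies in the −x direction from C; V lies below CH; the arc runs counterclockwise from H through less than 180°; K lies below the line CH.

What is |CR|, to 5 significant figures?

50.975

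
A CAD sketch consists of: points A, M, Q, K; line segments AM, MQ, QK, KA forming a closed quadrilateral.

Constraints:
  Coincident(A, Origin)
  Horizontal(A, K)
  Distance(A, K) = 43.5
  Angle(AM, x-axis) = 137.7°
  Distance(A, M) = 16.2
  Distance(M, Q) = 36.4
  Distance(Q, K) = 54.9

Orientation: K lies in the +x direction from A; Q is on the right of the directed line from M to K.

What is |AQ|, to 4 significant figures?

25.49

A is at the origin; A and K share the same y with |AK| = 43.5 and K in +x, so K = (43.5, 0). AM runs at 137.7° with |AM| = 16.2, so M = (-11.98, 10.90). Q is determined by |MQ| = 36.4 and |QK| = 54.9 together: it lies at the intersection of circle(M, 36.4) and circle(K, 54.9). With |MK| = 56.54, the foot of the radical line on MK is 13.34 from M and the perpendicular offset is √(36.4² − 13.34²) = 33.87. Taking the right-of-MK solution: Q = (-5.427, -24.90).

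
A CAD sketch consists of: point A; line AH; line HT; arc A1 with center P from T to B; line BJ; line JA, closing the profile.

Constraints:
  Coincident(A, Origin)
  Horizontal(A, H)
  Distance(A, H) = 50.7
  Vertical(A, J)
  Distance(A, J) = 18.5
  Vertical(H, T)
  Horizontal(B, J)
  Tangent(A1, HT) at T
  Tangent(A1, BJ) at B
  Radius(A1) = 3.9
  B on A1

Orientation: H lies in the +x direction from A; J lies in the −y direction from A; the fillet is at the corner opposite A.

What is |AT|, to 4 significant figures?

52.76

A is at the origin; AH is horizontal with |AH| = 50.7 and H on the +x side, so H = (50.70, 0.000). A and J share the same x with |AJ| = 18.5 and J on the −y side, so J = (0.000, -18.50). The virtual corner opposite A is at (50.70, -18.50). Tangency of A1 to HT means the radius PT is perpendicular to HT and A1 meets BJ tangentially, so PB is at right angles to BJ, with radius 3.9, so the center P sits 3.9 in from both sides at P = (46.80, -14.60). That places the tangent points at T = (50.70, -14.60) on HT and B = (46.80, -18.50) on BJ. Then |AT| = |T − A| = 52.76.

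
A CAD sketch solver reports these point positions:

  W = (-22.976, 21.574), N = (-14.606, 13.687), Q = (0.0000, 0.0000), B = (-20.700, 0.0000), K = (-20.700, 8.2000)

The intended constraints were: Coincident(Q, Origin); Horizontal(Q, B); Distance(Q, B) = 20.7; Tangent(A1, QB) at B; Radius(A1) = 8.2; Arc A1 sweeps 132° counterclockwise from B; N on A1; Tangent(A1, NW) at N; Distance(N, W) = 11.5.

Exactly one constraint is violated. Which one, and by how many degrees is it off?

Tangent(A1, NW) at N — off by 4.70°.

Q = (0.00, 0.00) ✓; Q.y = 0.00, B.y = 0.00 ✓; |QB| = 20.70 ✓; ∠(KB, BQ) = 90.00° ✓; |KB| = 8.200 ✓; bearing(K→N) − bearing(K→B) = 132.0° ✓; |KN| = 8.200 ✓; ∠(KN, NW) = 85.30° ✗; |NW| = 11.50 ✓.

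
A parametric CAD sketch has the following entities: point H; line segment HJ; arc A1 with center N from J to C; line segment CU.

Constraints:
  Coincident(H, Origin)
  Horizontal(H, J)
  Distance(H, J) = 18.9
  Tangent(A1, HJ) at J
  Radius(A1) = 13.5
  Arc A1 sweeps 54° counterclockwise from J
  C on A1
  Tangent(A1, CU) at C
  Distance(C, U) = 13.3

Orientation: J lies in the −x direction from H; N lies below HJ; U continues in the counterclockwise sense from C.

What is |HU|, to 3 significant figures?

41.0

H is at the origin; H and J share the same y with |HJ| = 18.9 and J on the −x side, so J = (-18.9, 0.00). The tangent condition forces NJ to be normal to HJ, so N = J + (0, -13.5) = (-18.9, -13.5). On A1, J sits at bearing 90° from N; a 54° counterclockwise sweep puts C at bearing 144°, so C = N + 13.5·(cos 144°, sin 144°) = (-29.8, -5.56). Tangency of A1 to CU means the radius NC is perpendicular to CU, so CU runs along (−sin 144°, cos 144°); with |CU| = 13.3, U = (-37.6, -16.3). Then |HU| = |U − H| = 41.0.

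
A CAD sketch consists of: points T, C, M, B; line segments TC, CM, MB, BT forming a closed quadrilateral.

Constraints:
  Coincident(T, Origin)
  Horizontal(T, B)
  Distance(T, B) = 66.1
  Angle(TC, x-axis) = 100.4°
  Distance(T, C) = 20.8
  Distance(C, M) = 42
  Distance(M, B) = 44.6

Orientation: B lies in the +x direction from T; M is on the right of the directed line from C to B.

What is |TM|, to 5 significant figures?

25.955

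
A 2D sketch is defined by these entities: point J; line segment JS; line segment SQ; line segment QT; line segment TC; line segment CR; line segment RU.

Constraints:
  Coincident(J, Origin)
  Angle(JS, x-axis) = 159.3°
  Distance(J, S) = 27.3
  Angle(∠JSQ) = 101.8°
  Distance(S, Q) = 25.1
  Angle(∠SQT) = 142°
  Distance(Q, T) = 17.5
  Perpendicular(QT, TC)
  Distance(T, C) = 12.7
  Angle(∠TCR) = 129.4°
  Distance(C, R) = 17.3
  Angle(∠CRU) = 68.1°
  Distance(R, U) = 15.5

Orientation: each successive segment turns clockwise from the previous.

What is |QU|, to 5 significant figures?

8.9139

J is at the origin; JS runs at 159.3° with length 27.3, so S = (-25.538, 9.6499). ∠JSQ = 101.8° gives SQ at 81.100° from the x-axis; with |SQ| = 25.1, Q = (-21.654, 34.448). ∠SQT = 142.0° gives QT at 43.100° from the x-axis; with |QT| = 17.5, T = (-8.8766, 46.405). QT is perpendicular to TC, so TC runs at -46.900°; with |TC| = 12.7, C = (-0.19897, 37.132). ∠TCR = 129.4° gives CR at -97.500° from the x-axis; with |CR| = 17.3, R = (-2.4571, 19.980). ∠CRU = 68.1° gives RU at 150.60° from the x-axis; with |RU| = 15.5, U = (-15.961, 27.589). Then |QU| = |U − Q| = 8.9139.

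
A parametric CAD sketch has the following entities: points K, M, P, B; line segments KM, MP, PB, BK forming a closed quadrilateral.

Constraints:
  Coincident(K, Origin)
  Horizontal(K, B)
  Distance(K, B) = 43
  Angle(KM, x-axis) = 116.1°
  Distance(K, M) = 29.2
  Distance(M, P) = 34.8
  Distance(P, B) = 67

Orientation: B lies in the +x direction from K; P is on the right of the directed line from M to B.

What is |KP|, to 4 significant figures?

24.62

Checks: |MP| = 34.80 ✓; |PB| = 67.00 ✓.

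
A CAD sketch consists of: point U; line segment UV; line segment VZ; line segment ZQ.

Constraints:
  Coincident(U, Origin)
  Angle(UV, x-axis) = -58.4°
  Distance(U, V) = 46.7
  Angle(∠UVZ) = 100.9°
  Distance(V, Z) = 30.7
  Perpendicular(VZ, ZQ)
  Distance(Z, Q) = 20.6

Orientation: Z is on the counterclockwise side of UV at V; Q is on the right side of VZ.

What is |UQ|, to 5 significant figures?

77.326

U is at the origin; UV runs at -58.4° with length 46.7, so V = 46.7·(cos -58.4°, sin -58.4°) = (24.470, -39.776). ∠UVZ = 100.9°, so VZ runs at -58.4° + (180° − 100.9°) = 20.700° from the x-axis; with |VZ| = 30.7, Z = V + 30.7·(cos 20.700°, sin 20.700°) = (53.188, -28.924). The perpendicularity gives ZQ at right angles to VZ; with |ZQ| = 20.6 on the right of VZ, Q = Z + 20.6·(0.35347, -0.93544) = (60.470, -48.194). Then |UQ| = |Q − U| = 77.326.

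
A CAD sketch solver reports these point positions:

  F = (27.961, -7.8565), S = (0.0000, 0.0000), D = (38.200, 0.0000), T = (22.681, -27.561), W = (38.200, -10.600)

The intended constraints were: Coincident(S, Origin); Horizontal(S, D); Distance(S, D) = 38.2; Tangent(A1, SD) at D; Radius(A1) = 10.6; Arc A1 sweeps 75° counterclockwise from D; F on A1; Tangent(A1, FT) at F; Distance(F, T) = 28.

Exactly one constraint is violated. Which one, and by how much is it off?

Distance(F, T) = 28 — off by 7.60.

S = (0.00, 0.00) ✓; S.y = 0.00, D.y = 0.00 ✓; |SD| = 38.20 ✓; ∠(WD, DS) = 90.00° ✓; |WD| = 10.60 ✓; bearing(W→F) − bearing(W→D) = 75.00° ✓; |WF| = 10.60 ✓; ∠(WF, FT) = 90.00° ✓; |FT| = 20.40 ✗.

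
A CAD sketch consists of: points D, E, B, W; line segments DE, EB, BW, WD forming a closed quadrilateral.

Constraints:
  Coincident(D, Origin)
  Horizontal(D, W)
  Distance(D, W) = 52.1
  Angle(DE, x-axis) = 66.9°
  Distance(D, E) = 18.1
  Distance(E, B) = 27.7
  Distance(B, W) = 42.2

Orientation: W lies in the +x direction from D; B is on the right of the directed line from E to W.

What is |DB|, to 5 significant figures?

15.576

Checks: |EB| = 27.70 ✓; |BW| = 42.20 ✓.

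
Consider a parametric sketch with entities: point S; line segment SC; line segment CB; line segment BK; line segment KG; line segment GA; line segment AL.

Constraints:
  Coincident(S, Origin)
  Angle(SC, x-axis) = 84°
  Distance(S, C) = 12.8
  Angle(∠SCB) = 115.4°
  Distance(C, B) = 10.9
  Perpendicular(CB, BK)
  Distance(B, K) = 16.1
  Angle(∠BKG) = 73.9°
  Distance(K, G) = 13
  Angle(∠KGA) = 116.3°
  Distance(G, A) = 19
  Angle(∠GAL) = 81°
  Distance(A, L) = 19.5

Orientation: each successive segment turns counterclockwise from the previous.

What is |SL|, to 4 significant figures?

27.05

S is at the origin; SC runs at 84.0° with length 12.8, so C = (1.338, 12.73). ∠SCB = 115.4° gives CB at 148.6° from the x-axis; with |CB| = 10.9, B = (-7.966, 18.41). CB is perpendicular to BK, so BK runs at -121.4°; with |BK| = 16.1, K = (-16.35, 4.667). ∠BKG = 73.9° gives KG at -15.30° from the x-axis; with |KG| = 13.0, G = (-3.815, 1.236). ∠KGA = 116.3° gives GA at 48.40° from the x-axis; with |GA| = 19.0, A = (8.800, 15.44). ∠GAL = 81.0° gives AL at 147.4° from the x-axis; with |AL| = 19.5, L = (-7.628, 25.95). Then |SL| = |L − S| = 27.05.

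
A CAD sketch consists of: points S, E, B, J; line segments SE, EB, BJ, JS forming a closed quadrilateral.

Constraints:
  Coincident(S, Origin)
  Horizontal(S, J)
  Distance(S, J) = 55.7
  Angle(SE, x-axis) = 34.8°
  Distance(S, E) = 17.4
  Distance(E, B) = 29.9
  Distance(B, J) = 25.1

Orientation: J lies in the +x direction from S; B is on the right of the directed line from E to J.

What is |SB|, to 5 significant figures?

36.228

Checks: |EB| = 29.90 ✓; |BJ| = 25.10 ✓.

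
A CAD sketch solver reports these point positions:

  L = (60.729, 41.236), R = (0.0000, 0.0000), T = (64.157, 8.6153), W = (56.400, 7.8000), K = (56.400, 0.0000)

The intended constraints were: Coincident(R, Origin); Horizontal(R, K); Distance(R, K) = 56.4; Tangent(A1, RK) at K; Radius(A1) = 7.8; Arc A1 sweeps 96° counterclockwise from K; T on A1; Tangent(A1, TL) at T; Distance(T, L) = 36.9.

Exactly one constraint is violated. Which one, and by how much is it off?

Distance(T, L) = 36.9 — off by 4.10.

R = (0.00, 0.00) ✓; R.y = 0.00, K.y = 0.00 ✓; |RK| = 56.40 ✓; ∠(WK, KR) = 90.00° ✓; |WK| = 7.800 ✓; bearing(W→T) − bearing(W→K) = 96.00° ✓; |WT| = 7.800 ✓; ∠(WT, TL) = 90.00° ✓; |TL| = 32.80 ✗.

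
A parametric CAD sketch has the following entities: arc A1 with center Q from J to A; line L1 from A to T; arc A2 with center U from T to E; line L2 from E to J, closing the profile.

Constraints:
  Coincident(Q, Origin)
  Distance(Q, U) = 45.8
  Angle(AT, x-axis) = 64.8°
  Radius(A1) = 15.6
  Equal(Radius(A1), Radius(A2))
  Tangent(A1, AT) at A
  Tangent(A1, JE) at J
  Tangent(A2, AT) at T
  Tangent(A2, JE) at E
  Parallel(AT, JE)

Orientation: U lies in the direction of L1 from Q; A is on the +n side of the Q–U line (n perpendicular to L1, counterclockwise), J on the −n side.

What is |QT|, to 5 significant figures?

48.384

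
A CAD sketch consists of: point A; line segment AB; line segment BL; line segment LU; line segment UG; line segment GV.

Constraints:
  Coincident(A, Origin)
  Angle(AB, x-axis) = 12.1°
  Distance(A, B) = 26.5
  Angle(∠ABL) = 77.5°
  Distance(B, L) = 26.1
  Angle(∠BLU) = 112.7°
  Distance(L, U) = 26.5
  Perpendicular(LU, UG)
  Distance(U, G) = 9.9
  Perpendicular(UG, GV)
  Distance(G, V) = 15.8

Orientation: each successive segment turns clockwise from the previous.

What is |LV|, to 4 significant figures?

14.58

LU ⟂ UG, so UG runs at 112.3°; with |UG| = 9.9, G = (-2.546, -21.44). UG is perpendicular to GV, so GV runs at 22.30°; with |GV| = 15.8, V = (12.07, -15.45). Then |LV| = |V − L| = 14.58.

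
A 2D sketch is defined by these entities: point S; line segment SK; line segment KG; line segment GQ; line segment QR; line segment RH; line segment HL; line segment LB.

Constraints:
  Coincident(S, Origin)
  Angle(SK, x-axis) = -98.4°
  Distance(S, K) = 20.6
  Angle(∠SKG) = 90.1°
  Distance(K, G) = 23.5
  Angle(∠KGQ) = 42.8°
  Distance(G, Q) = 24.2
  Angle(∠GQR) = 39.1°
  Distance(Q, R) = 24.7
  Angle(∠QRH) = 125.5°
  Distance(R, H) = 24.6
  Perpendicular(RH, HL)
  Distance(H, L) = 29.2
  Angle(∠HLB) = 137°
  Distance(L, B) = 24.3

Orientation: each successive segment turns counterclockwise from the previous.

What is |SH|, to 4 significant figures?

50.61

S is at the origin; SK runs at -98.4° with length 20.6, so K = (-3.009, -20.38). ∠SKG = 90.1° gives KG at -8.500° from the x-axis; with |KG| = 23.5, G = (20.23, -23.85). ∠KGQ = 42.8° gives GQ at 128.7° from the x-axis; with |GQ| = 24.2, Q = (5.102, -4.966). ∠GQR = 39.1° gives QR at -90.40° from the x-axis; with |QR| = 24.7, R = (4.929, -29.67). ∠QRH = 125.5° gives RH at -35.90° from the x-axis; with |RH| = 24.6, H = (24.86, -44.09). Then |SH| = |H − S| = 50.61.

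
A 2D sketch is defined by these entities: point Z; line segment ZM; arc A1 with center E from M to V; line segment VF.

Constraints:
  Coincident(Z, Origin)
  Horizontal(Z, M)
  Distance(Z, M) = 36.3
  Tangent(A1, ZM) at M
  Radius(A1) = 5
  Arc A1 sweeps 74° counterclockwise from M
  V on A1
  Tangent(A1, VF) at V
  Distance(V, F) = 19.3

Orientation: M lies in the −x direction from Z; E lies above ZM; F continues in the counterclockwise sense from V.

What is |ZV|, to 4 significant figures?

31.70

Z is at the origin; Z and M share the same y with |ZM| = 36.3 and M on the −x side, so M = (-36.30, 0.000). Tangency of A1 to ZM means the radius EM is perpendicular to ZM, so E = M + (0, 5) = (-36.30, 5.000). On A1, M sits at bearing -90° from E; a 74° counterclockwise sweep puts V at bearing -16°, so V = E + 5.0·(cos -16°, sin -16°) = (-31.49, 3.622). Then |ZV| = |V − Z| = 31.70.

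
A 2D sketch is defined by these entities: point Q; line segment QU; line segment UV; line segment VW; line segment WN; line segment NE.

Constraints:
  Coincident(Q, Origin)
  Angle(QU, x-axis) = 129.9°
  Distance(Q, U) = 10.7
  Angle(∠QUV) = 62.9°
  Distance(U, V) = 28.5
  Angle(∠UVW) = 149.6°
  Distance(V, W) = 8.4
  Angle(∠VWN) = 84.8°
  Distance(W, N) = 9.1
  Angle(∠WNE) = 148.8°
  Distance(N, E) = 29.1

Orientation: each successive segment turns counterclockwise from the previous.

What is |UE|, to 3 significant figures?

23.4

∠VWN = 84.8° gives WN at 12.6° from the x-axis; with |WN| = 9.1, N = (-8.04, -24.4). ∠WNE = 148.8° gives NE at 43.8° from the x-axis; with |NE| = 29.1, E = (13.0, -4.23). Then |UE| = |E − U| = 23.4.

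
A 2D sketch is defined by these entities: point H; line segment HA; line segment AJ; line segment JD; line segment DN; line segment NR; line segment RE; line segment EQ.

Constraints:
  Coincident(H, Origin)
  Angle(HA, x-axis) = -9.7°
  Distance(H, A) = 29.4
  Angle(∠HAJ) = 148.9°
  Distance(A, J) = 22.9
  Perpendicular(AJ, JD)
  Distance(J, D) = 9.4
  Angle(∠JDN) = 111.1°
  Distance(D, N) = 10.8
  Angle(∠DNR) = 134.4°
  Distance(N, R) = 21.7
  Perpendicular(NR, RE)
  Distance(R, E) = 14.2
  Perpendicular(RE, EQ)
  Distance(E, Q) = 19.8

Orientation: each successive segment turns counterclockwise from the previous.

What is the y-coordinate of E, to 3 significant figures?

-13.4

H is at the origin; HA runs at -9.7° with length 29.4, so A = (29.0, -4.95). ∠HAJ = 148.9° gives AJ at 21.4° from the x-axis; with |AJ| = 22.9, J = (50.3, 3.40). AJ is perpendicular to JD, so JD runs at 111°; with |JD| = 9.4, D = (46.9, 12.2). ∠JDN = 111.1° gives DN at -180° from the x-axis; with |DN| = 10.8, N = (36.1, 12.1). ∠DNR = 134.4° gives NR at -134° from the x-axis; with |NR| = 21.7, R = (21.0, -3.49). The perpendicularity gives RE at right angles to NR, so RE runs at -44.1°; with |RE| = 14.2, E = (31.2, -13.4). So E.y = -13.4.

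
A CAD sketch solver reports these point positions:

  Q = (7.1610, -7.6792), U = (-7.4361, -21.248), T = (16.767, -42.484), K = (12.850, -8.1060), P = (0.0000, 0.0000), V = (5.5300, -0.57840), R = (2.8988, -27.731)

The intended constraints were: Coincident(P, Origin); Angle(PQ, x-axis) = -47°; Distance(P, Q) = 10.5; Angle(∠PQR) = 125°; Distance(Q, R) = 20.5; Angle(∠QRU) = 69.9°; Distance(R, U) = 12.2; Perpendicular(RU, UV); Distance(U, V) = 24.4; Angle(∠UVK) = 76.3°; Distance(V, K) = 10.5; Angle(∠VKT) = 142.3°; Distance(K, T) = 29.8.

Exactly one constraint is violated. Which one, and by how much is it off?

Distance(K, T) = 29.8 — off by 4.80.

P = (0.00, 0.00) ✓; PQ at -47.00° ✓; |PQ| = 10.50 ✓; ∠PQR = 125.0° ✓; |QR| = 20.50 ✓; ∠QRU = 69.90° ✓; |RU| = 12.20 ✓; ∠(RU, UV) = 90.00° ✓; |UV| = 24.40 ✓; ∠UVK = 76.30° ✓; |VK| = 10.50 ✓; ∠VKT = 142.3° ✓; |KT| = 34.60 ✗.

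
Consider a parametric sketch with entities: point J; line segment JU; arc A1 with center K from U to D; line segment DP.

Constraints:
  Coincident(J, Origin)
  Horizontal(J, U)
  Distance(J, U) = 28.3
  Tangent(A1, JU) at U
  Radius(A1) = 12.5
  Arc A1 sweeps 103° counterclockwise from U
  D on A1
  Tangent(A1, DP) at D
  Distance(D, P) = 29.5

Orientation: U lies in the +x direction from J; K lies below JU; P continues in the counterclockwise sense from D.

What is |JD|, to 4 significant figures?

22.23

J is at the origin; JU is horizontal with |JU| = 28.3 and U on the +x side, so U = (28.30, 0.000). The tangent condition forces KU to be normal to JU, so K = U + (0, -12.5) = (28.30, -12.50). On A1, U sits at bearing 90° from K; a 103° counterclockwise sweep puts D at bearing 193°, so D = K + 12.5·(cos 193°, sin 193°) = (16.12, -15.31). Then |JD| = |D − J| = 22.23.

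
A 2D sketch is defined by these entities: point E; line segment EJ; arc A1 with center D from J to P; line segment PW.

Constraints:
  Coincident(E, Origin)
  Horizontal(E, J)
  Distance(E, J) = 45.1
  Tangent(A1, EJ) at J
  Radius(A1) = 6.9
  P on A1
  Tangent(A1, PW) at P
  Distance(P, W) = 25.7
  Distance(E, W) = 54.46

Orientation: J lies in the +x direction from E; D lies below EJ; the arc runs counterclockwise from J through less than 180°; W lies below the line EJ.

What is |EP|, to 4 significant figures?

39.17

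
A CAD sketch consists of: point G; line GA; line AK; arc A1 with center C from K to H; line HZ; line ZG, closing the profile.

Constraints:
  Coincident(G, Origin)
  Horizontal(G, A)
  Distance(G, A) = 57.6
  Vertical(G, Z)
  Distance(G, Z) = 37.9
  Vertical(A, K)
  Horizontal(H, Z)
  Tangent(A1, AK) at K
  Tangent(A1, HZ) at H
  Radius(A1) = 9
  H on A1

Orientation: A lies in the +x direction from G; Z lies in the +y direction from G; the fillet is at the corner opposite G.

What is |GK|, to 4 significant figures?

64.44

The virtual corner opposite G is at (57.60, 37.90). Since A1 is tangent to AK there, CK ⟂ AK and the tangent condition forces CH to be normal to HZ, with radius 9.0, so the center C sits 9.0 in from both sides at C = (48.60, 28.90). That places the tangent points at K = (57.60, 28.90) on AK and H = (48.60, 37.90) on HZ. Then |GK| = |K − G| = 64.44.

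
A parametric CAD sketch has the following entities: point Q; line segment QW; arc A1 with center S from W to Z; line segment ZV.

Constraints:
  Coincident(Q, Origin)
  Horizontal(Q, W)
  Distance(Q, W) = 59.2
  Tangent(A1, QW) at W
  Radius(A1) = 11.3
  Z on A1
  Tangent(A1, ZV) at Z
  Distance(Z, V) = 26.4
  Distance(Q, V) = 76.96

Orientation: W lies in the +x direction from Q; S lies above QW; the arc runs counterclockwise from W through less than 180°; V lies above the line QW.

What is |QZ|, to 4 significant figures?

71.56

Q is at the origin; Q and W share the same y with |QW| = 59.2 and W on the +x side, so W = (59.20, 0.000). Tangency of A1 to QW means the radius SW is perpendicular to QW, so S = W + (0, 11.3) = (59.20, 11.30). Since SZ ⟂ ZV (tangency), |SV| = √(11.3² + 26.4²) = 28.72 regardless of where Z sits on A1. So V lies on both circle(Q, 76.96) and circle(S, 28.72); the above-QW intersection is V = (66.27, 39.13). Z is the foot of the tangent from V: Z = (70.36, 13.05).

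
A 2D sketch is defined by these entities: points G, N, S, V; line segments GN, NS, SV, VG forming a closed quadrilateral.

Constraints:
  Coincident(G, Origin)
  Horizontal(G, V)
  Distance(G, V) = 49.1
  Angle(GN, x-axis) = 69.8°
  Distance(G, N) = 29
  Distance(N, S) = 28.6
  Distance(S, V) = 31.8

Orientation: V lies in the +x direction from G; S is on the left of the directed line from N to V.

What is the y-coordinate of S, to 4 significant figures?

29.97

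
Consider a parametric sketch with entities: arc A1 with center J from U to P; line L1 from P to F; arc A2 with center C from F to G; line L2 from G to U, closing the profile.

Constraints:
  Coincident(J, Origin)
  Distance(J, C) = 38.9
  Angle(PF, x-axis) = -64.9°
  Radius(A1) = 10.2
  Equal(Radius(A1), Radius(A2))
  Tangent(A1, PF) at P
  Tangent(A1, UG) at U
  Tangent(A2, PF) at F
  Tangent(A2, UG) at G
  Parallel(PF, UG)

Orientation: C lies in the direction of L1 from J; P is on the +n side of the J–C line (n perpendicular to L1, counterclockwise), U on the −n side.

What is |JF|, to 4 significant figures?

40.22

The slot axis is L1's direction at -64.9°, so u = (cos -64.9°, sin -64.9°) = (0.4242, -0.9056) and n = (−sin -64.9°, cos -64.9°) = (0.9056, 0.4242). J is at the origin and C lies 38.9 along u from J, so C = 38.9·u = (16.50, -35.23). Tangency of A1 to both parallel lines with radius 10.2 puts P and U at J ± 10.2·n: P = (9.237, 4.327), U = (-9.237, -4.327). Equal radii place F and G the same way about C: F = C + 10.2·n = (25.74, -30.90), G = C − 10.2·n = (7.265, -39.55). Then |JF| = |F − J| = 40.22.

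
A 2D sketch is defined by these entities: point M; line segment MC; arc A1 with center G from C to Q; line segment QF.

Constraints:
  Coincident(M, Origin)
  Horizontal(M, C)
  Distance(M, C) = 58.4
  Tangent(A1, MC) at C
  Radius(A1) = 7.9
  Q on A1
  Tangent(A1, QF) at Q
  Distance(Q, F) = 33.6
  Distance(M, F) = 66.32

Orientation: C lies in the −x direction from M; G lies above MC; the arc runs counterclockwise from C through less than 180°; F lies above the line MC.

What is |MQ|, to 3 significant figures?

51.2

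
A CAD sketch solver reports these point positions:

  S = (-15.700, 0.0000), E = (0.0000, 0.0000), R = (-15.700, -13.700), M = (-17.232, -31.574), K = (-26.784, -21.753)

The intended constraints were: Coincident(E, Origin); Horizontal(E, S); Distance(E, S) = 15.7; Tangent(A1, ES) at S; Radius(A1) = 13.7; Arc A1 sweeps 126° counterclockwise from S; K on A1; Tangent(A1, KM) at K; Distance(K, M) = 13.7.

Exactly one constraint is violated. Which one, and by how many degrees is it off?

Tangent(A1, KM) at K — off by 8.20°.

E = (0.00, 0.00) ✓; E.y = 0.00, S.y = 0.00 ✓; |ES| = 15.70 ✓; ∠(RS, SE) = 90.00° ✓; |RS| = 13.70 ✓; bearing(R→K) − bearing(R→S) = 126.0° ✓; |RK| = 13.70 ✓; ∠(RK, KM) = 81.80° ✗; |KM| = 13.70 ✓.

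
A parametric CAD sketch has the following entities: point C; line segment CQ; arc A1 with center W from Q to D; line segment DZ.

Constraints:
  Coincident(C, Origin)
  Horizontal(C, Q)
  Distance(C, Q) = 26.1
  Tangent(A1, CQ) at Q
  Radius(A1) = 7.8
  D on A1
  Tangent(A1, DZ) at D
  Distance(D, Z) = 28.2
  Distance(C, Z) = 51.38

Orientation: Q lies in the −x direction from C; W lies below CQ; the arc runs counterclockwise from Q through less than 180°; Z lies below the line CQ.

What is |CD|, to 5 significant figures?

34.452

Checks: |CQ| = 26.10 ✓; |WD| = 7.800 ✓; ∠(WD, DZ) = 90.00° ✓; |DZ| = 28.20 ✓; |CZ| = 51.38 ✓.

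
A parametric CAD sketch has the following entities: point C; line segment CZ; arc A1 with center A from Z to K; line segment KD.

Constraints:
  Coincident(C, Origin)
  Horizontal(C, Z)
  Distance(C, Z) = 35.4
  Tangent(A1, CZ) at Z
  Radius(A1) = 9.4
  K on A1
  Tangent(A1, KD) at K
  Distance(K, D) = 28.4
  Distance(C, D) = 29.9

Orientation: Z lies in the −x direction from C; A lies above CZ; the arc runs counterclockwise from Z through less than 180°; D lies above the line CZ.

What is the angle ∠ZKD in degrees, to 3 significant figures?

152°

C is at the origin; CZ is horizontal with |CZ| = 35.4 and Z on the −x side, so Z = (-35.4, 0.00). A1 meets CZ tangentially, so AZ is at right angles to CZ, so A = Z + (0, 9.4) = (-35.4, 9.40). Since AK ⟂ KD (tangency), |AD| = √(9.4² + 28.4²) = 29.9 regardless of where K sits on A1. So D lies on both circle(C, 29.9) and circle(A, 29.9); the above-CZ intersection is D = (-11.6, 27.5). K is the foot of the tangent from D: K = (-27.6, 4.10).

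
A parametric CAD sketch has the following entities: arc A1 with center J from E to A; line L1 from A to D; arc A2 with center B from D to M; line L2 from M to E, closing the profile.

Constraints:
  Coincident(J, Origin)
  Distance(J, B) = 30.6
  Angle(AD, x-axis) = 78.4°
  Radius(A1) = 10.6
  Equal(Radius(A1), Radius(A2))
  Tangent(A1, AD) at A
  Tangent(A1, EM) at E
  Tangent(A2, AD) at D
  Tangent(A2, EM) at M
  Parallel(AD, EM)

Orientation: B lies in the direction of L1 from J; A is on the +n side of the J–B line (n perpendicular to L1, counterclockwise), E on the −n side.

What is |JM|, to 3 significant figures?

32.4

The slot axis is L1's direction at 78.4°, so u = (cos 78.4°, sin 78.4°) = (0.201, 0.980) and n = (−sin 78.4°, cos 78.4°) = (-0.980, 0.201). J is at the origin and B lies 30.6 along u from J, so B = 30.6·u = (6.15, 30.0). Tangency of A1 to both parallel lines with radius 10.6 puts A and E at J ± 10.6·n: A = (-10.4, 2.13), E = (10.4, -2.13). Equal radii place D and M the same way about B: D = B + 10.6·n = (-4.23, 32.1), M = B − 10.6·n = (16.5, 27.8). Then |JM| = |M − J| = 32.4.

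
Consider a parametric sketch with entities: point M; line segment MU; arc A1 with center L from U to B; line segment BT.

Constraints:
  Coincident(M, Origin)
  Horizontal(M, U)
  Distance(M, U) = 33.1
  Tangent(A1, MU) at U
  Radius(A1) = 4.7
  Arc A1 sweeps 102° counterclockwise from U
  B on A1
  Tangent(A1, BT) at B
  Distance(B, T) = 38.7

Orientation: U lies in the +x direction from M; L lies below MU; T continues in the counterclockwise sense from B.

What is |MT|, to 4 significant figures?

56.84

M is at the origin; M and U share the same y with |MU| = 33.1 and U on the +x side, so U = (33.10, 0.000). Since A1 is tangent to MU there, LU ⟂ MU, so L = U + (0, -4.7) = (33.10, -4.700). On A1, U sits at bearing 90° from L; a 102° counterclockwise sweep puts B at bearing 192°, so B = L + 4.7·(cos 192°, sin 192°) = (28.50, -5.677). Since A1 is tangent to BT there, LB ⟂ BT, so BT runs along (−sin 192°, cos 192°); with |BT| = 38.7, T = (36.55, -43.53). Then |MT| = |T − M| = 56.84.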